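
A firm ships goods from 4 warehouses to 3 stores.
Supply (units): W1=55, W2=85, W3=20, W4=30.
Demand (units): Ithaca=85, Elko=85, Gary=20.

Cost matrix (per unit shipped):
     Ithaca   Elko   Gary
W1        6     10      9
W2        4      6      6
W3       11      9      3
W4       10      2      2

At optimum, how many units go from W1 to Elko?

0

Solving gives:
  W1–Ithaca: 55 × 6 = 330
  W2–Ithaca: 30 × 4 = 120
  W2–Elko: 55 × 6 = 330
  W3–Gary: 20 × 3 = 60
  W4–Elko: 30 × 2 = 60
Total cost = 900.
The route W1→Elko is not used.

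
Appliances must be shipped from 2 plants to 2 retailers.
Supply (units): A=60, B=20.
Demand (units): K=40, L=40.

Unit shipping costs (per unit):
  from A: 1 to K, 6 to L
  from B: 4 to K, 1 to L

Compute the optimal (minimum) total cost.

180

One minimum-cost allocation:
  A to K: 40 × 1 = 40
  A to L: 20 × 6 = 120
  B to L: 20 × 1 = 20
Total = 40 + 120 + 20 = 180.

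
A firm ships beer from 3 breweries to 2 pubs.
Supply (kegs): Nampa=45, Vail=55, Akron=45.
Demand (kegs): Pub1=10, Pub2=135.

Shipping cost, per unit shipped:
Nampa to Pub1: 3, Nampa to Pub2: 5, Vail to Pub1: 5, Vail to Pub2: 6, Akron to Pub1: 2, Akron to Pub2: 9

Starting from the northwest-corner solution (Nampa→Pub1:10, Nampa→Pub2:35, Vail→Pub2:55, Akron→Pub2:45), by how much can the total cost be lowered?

Current plan cost = 10·3 + 35·5 + 55·6 + 45·9 = 940.
Optimal plan:
  Nampa–Pub2: 45 kegs
  Vail–Pub2: 55 kegs
  Akron–Pub1: 10 kegs
  Akron–Pub2: 35 kegs
Optimal cost = 890.
Saving = 940 − 890 = 50.

50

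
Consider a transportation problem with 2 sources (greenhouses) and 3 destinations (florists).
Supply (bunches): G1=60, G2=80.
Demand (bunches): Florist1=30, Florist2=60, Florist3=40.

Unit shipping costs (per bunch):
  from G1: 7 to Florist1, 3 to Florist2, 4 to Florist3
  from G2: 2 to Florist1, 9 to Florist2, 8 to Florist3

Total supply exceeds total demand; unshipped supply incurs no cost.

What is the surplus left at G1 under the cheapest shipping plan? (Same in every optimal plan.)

0

Minimum-cost shipments:
  G1→Florist2: 60 × 3 = 180
  G2→Florist1: 30 × 2 = 60
  G2→Florist3: 40 × 8 = 320
Total cost = 560.
G1 ships 60 of its 60, leaving 0.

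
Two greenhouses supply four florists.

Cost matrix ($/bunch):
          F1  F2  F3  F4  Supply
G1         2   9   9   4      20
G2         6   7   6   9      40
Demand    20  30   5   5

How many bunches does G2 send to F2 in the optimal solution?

30

Optimal shipments:
  G1 to F1: 15 × $2 = $30
  G1 to F4: 5 × $4 = $20
  G2 to F1: 5 × $6 = $30
  G2 to F2: 30 × $7 = $210
  G2 to F3: 5 × $6 = $30
Total cost = $320.
So G2→F2 carries 30 bunches.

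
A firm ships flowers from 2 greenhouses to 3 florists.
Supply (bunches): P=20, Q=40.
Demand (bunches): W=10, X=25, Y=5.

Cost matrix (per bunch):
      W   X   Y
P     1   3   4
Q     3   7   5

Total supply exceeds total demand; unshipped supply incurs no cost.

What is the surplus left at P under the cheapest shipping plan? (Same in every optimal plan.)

Minimum-cost shipments:
  P to X: 20 × 3 = 60
  Q to W: 10 × 3 = 30
  Q to X: 5 × 7 = 35
  Q to Y: 5 × 5 = 25
Total cost = 150.
P ships 20 of its 20, leaving 0.

0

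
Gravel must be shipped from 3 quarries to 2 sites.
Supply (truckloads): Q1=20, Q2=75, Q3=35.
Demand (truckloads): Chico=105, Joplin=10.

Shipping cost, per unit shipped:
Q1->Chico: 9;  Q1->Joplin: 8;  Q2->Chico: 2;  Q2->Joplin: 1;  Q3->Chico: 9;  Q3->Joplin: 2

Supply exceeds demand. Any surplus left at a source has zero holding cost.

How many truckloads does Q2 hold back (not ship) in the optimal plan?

0

Minimum-cost shipments:
  Q1->Chico: 5 × 9 = 45
  Q2->Chico: 75 × 2 = 150
  Q3->Chico: 25 × 9 = 225
  Q3->Joplin: 10 × 2 = 20
Total cost = 440.
Q2 ships 75 of its 75, leaving 0.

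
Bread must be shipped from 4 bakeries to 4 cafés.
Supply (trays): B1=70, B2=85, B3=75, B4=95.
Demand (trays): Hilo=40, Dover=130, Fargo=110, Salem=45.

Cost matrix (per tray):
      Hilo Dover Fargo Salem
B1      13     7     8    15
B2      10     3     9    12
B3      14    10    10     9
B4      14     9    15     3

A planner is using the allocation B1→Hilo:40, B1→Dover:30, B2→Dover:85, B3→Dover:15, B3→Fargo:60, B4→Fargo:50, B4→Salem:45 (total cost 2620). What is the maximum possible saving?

Current plan cost = 40·13 + 30·7 + 85·3 + 15·10 + 60·10 + 50·15 + 45·3 = 2620.
Optimal plan:
  B1–Dover: 35 × 7 = 245
  B1–Fargo: 35 × 8 = 280
  B2–Dover: 85 × 3 = 255
  B3–Fargo: 75 × 10 = 750
  B4–Hilo: 40 × 14 = 560
  B4–Dover: 10 × 9 = 90
  B4–Salem: 45 × 3 = 135
Optimal cost = 2315.
Saving = 2620 − 2315 = 305.

305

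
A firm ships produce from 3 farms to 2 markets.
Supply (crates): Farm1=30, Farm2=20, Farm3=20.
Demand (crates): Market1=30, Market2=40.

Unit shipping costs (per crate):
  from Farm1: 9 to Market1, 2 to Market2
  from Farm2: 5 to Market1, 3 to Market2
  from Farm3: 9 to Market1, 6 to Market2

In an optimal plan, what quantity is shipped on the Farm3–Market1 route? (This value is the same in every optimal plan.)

10

Optimal shipments:
  Farm1→Market2: 30 × 2 = 60
  Farm2→Market1: 20 × 5 = 100
  Farm3→Market1: 10 × 9 = 90
  Farm3→Market2: 10 × 6 = 60
Total cost = 310.
So Farm3→Market1 carries 10 crates.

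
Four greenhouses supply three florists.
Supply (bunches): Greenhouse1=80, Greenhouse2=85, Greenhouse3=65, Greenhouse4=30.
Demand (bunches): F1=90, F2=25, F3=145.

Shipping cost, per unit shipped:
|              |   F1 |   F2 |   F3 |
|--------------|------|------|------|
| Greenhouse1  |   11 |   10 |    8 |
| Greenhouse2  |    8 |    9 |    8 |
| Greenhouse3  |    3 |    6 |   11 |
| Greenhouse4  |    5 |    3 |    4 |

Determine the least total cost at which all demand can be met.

1610

Optimal allocation:
  Greenhouse1–F3: 80 × 8 = 640
  Greenhouse2–F1: 25 × 8 = 200
  Greenhouse2–F3: 60 × 8 = 480
  Greenhouse3–F1: 65 × 3 = 195
  Greenhouse4–F2: 25 × 3 = 75
  Greenhouse4–F3: 5 × 4 = 20
Total = 640 + 200 + 480 + 195 + 75 + 20 = 1610.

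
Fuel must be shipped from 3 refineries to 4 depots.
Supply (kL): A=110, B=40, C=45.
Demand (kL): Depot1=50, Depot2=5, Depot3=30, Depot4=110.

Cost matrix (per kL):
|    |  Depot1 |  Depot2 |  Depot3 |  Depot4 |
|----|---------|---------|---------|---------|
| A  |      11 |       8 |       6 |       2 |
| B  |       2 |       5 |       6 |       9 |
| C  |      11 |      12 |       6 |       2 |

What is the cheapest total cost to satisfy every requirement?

630

A cheapest plan:
  A→Depot2: 5 × 8 = 40
  A→Depot4: 105 × 2 = 210
  B→Depot1: 40 × 2 = 80
  C→Depot1: 10 × 11 = 110
  C→Depot3: 30 × 6 = 180
  C→Depot4: 5 × 2 = 10
Total = 40 + 210 + 80 + 110 + 180 + 10 = 630.
(Supply check: A ships 110; B ships 40; C ships 45.)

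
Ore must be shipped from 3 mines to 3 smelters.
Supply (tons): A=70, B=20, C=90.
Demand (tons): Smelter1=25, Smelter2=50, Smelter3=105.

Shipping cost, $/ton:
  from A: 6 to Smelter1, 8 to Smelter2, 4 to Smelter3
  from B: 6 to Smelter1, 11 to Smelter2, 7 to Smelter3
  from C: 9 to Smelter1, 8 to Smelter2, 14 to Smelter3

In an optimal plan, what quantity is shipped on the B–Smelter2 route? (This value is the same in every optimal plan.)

0

Optimal shipments:
  A->Smelter3: 70 tons
  B->Smelter3: 20 tons
  C->Smelter1: 25 tons
  C->Smelter2: 50 tons
  C->Smelter3: 15 tons
Total cost = $1255.
The route B→Smelter2 is not used.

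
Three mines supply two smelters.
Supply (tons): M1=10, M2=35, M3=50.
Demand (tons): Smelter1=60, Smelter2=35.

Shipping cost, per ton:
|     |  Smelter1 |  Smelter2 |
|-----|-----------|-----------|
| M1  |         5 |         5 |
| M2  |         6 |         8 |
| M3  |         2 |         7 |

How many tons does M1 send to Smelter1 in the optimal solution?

The minimum-cost plan:
  M1–Smelter2: 10 × 5 = 50
  M2–Smelter1: 10 × 6 = 60
  M2–Smelter2: 25 × 8 = 200
  M3–Smelter1: 50 × 2 = 100
Total cost = 410.
The route M1→Smelter1 is not used.

0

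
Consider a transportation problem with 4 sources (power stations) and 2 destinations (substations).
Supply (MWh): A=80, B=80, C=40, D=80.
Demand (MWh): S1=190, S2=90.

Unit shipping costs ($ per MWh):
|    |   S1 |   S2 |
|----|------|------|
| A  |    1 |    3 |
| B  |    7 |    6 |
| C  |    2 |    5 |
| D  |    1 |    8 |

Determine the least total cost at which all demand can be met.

740

Optimal allocation:
  A->S1: 70 × $1 = $70
  A->S2: 10 × $3 = $30
  B->S2: 80 × $6 = $480
  C->S1: 40 × $2 = $80
  D->S1: 80 × $1 = $80
Total = 70 + 30 + 480 + 80 + 80 = $740.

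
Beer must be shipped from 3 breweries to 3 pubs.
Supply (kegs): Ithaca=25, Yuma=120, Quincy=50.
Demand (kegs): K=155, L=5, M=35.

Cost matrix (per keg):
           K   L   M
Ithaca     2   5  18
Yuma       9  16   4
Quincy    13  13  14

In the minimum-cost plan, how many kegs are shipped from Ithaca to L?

0

Solving gives:
  Ithaca–K: 25 × 2 = 50
  Yuma–K: 85 × 9 = 765
  Yuma–M: 35 × 4 = 140
  Quincy–K: 45 × 13 = 585
  Quincy–L: 5 × 13 = 65
Total cost = 1605.
The route Ithaca→L is not used.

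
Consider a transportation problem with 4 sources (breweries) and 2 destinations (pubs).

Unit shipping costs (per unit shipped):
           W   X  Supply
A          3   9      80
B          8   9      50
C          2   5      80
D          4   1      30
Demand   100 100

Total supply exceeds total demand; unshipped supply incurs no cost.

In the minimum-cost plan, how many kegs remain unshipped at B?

40

An optimal plan:
  A→W: 80 × 3 = 240
  B→X: 10 × 9 = 90
  C→W: 20 × 2 = 40
  C→X: 60 × 5 = 300
  D→X: 30 × 1 = 30
Total cost = 700.
B ships 10 of its 50, leaving 40.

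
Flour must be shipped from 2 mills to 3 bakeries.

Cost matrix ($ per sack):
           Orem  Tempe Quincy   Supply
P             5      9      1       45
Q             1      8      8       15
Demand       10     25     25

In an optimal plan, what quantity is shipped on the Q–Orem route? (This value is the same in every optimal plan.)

10

Solving gives:
  P–Tempe: 20 sacks
  P–Quincy: 25 sacks
  Q–Orem: 10 sacks
  Q–Tempe: 5 sacks
Total cost = $255.
So Q→Orem carries 10 sacks.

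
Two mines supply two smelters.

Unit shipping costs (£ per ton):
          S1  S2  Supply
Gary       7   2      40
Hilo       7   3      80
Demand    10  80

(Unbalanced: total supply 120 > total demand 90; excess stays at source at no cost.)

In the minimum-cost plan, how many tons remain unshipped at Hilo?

30

An optimal plan:
  Gary–S2: 40 × £2 = £80
  Hilo–S1: 10 × £7 = £70
  Hilo–S2: 40 × £3 = £120
Total cost = £270.
Hilo ships 50 of its 80, leaving 30.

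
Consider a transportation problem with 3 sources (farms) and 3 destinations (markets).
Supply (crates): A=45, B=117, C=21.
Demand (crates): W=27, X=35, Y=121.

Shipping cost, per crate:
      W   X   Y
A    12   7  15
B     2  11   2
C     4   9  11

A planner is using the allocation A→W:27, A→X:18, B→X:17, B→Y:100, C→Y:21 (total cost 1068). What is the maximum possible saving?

373

Current plan cost = 27·12 + 18·7 + 17·11 + 100·2 + 21·11 = 1068.
Optimal plan:
  A to W: 6 × 12 = 72
  A to X: 35 × 7 = 245
  A to Y: 4 × 15 = 60
  B to Y: 117 × 2 = 234
  C to W: 21 × 4 = 84
Optimal cost = 695.
Saving = 1068 − 695 = 373.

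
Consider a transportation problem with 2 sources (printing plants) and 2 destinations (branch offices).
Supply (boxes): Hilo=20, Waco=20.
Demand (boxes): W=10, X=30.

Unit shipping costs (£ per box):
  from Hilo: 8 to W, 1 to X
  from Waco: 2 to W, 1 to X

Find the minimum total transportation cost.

50

An optimal shipping plan:
  Hilo->X: 20 × £1 = £20
  Waco->W: 10 × £2 = £20
  Waco->X: 10 × £1 = £10
Total = 20 + 20 + 10 = £50.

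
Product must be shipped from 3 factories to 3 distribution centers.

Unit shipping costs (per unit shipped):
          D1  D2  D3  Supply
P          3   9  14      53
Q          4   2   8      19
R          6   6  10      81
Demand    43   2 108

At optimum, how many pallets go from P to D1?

Optimal shipments:
  P->D1: 43 pallets
  P->D3: 10 pallets
  Q->D2: 2 pallets
  Q->D3: 17 pallets
  R->D3: 81 pallets
Total cost = 1219.
So P→D1 carries 43 pallets.

43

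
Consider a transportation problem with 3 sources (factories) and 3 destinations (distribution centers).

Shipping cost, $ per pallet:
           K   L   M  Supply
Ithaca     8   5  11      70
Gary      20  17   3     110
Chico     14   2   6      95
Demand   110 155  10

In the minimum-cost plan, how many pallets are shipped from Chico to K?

The minimum-cost plan:
  Ithaca–K: 10 × $8 = $80
  Ithaca–L: 60 × $5 = $300
  Gary–K: 100 × $20 = $2000
  Gary–M: 10 × $3 = $30
  Chico–L: 95 × $2 = $190
Total cost = $2600.
The route Chico→K is not used.

0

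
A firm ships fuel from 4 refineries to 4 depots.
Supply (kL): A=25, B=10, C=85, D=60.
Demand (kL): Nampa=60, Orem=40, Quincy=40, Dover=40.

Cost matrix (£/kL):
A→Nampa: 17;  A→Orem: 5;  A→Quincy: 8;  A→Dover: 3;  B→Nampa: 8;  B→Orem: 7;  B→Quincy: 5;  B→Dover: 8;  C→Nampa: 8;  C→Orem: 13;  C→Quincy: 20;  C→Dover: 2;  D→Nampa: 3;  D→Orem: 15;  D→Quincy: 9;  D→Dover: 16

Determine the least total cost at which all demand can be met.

An optimal shipping plan:
  A→Orem: 25 kL
  B→Quincy: 10 kL
  C→Nampa: 30 kL
  C→Orem: 15 kL
  C→Dover: 40 kL
  D→Nampa: 30 kL
  D→Quincy: 30 kL
Total cost = £1050.

1050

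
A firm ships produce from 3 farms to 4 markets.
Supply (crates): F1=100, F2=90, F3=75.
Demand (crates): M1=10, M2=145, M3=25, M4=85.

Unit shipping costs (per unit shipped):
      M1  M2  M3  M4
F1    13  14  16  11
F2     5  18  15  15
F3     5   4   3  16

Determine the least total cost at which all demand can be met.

2860

Optimal allocation:
  F1->M2: 70 crates
  F1->M4: 30 crates
  F2->M1: 10 crates
  F2->M3: 25 crates
  F2->M4: 55 crates
  F3->M2: 75 crates
Total cost = 2860.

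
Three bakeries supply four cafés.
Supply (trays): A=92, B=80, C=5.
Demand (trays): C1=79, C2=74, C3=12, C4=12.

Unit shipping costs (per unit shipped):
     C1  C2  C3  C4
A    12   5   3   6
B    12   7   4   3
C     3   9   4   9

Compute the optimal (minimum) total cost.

A cheapest plan:
  A–C1: 6 × 12 = 72
  A–C2: 74 × 5 = 370
  A–C3: 12 × 3 = 36
  B–C1: 68 × 12 = 816
  B–C4: 12 × 3 = 36
  C–C1: 5 × 3 = 15
Total = 72 + 370 + 36 + 816 + 36 + 15 = 1345.
(Supply check: A ships 92; B ships 80; C ships 5.)

1345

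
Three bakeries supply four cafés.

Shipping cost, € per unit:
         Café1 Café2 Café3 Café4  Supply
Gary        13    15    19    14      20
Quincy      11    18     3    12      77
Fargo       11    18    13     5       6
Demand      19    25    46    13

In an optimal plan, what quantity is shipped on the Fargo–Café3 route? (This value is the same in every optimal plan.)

0

Solving gives:
  Gary to Café2: 20 × €15 = €300
  Quincy to Café1: 19 × €11 = €209
  Quincy to Café2: 5 × €18 = €90
  Quincy to Café3: 46 × €3 = €138
  Quincy to Café4: 7 × €12 = €84
  Fargo to Café4: 6 × €5 = €30
Total cost = €851.
The route Fargo→Café3 is not used.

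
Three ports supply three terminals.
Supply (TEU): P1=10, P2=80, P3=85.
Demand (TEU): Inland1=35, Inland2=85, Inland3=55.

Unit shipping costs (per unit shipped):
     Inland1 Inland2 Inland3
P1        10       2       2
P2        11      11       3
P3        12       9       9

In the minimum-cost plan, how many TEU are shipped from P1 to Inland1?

0

The minimum-cost plan:
  P1–Inland2: 10 × 2 = 20
  P2–Inland1: 25 × 11 = 275
  P2–Inland3: 55 × 3 = 165
  P3–Inland1: 10 × 12 = 120
  P3–Inland2: 75 × 9 = 675
Total cost = 1255.
The route P1→Inland1 is not used.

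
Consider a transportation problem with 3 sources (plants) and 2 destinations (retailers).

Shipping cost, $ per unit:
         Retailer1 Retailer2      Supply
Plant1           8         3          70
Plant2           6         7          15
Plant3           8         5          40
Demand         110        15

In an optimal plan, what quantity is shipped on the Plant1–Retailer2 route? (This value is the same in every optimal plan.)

Optimal shipments:
  Plant1 to Retailer1: 55 × $8 = $440
  Plant1 to Retailer2: 15 × $3 = $45
  Plant2 to Retailer1: 15 × $6 = $90
  Plant3 to Retailer1: 40 × $8 = $320
Total cost = $895.
So Plant1→Retailer2 carries 15 units.

15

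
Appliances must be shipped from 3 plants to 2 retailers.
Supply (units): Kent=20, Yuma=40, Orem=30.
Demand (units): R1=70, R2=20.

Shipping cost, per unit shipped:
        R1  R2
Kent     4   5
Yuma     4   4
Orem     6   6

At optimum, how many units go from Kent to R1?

The minimum-cost plan:
  Kent–R1: 20 × 4 = 80
  Yuma–R1: 40 × 4 = 160
  Orem–R1: 10 × 6 = 60
  Orem–R2: 20 × 6 = 120
Total cost = 420.
So Kent→R1 carries 20 units.

20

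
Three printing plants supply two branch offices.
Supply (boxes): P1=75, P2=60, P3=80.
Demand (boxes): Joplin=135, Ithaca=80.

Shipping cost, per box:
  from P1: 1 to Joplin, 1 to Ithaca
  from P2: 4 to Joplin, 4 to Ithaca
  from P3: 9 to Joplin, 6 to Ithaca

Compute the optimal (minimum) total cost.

One minimum-cost allocation:
  P1 to Joplin: 75 boxes
  P2 to Joplin: 60 boxes
  P3 to Ithaca: 80 boxes
Total cost = 795.

795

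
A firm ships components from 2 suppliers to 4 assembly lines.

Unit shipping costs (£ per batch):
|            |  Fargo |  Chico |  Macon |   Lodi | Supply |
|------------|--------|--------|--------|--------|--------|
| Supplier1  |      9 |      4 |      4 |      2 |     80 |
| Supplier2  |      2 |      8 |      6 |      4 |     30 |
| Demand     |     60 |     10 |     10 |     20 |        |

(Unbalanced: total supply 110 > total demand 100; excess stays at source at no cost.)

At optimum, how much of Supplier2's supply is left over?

An optimal plan:
  Supplier1→Fargo: 30 × £9 = £270
  Supplier1→Chico: 10 × £4 = £40
  Supplier1→Macon: 10 × £4 = £40
  Supplier1→Lodi: 20 × £2 = £40
  Supplier2→Fargo: 30 × £2 = £60
Total cost = £450.
Supplier2 ships 30 of its 30, leaving 0.

0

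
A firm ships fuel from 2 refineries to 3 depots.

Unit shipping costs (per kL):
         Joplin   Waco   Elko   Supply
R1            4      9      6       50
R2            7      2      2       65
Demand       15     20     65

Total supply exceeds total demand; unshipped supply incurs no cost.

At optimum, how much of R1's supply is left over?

An optimal plan:
  R1–Joplin: 15 × 4 = 60
  R1–Elko: 20 × 6 = 120
  R2–Waco: 20 × 2 = 40
  R2–Elko: 45 × 2 = 90
Total cost = 310.
R1 ships 35 of its 50, leaving 15.

15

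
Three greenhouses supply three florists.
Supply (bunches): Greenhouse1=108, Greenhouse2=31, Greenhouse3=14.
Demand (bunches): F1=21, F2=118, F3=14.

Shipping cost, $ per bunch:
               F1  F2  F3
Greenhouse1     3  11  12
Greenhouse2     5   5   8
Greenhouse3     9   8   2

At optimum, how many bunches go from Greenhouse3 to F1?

0

Optimal shipments:
  Greenhouse1–F1: 21 × $3 = $63
  Greenhouse1–F2: 87 × $11 = $957
  Greenhouse2–F2: 31 × $5 = $155
  Greenhouse3–F3: 14 × $2 = $28
Total cost = $1203.
The route Greenhouse3→F1 is not used.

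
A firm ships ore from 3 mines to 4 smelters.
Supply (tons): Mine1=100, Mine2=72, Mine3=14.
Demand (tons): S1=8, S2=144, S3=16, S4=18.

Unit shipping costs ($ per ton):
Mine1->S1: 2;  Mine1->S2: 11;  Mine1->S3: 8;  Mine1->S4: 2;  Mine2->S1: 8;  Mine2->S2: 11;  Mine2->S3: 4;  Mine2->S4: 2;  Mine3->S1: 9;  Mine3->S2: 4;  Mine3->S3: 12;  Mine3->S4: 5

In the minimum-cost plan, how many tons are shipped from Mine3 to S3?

0

Optimal shipments:
  Mine1–S1: 8 × $2 = $16
  Mine1–S2: 92 × $11 = $1012
  Mine2–S2: 38 × $11 = $418
  Mine2–S3: 16 × $4 = $64
  Mine2–S4: 18 × $2 = $36
  Mine3–S2: 14 × $4 = $56
Total cost = $1602.
The route Mine3→S3 is not used.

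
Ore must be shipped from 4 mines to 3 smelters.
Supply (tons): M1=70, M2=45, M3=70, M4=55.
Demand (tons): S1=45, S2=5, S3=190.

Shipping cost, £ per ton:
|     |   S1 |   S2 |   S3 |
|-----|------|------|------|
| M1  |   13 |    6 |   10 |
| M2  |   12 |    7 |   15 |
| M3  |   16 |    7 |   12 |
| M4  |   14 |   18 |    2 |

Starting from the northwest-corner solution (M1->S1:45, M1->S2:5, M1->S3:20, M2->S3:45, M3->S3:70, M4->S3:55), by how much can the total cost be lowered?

Current plan cost = 45·13 + 5·6 + 20·10 + 45·15 + 70·12 + 55·2 = £2440.
Optimal plan:
  M1→S3: 70 × £10 = £700
  M2→S1: 45 × £12 = £540
  M3→S2: 5 × £7 = £35
  M3→S3: 65 × £12 = £780
  M4→S3: 55 × £2 = £110
Optimal cost = £2165.
Saving = 2440 − 2165 = £275.

275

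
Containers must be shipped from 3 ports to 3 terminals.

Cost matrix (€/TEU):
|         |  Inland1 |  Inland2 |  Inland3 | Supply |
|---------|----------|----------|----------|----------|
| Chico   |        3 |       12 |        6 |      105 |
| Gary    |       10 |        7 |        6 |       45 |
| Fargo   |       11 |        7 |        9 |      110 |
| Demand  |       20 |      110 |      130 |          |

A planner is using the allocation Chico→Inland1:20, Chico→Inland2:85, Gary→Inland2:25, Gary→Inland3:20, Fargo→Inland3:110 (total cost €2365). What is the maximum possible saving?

755

Current plan cost = 20·3 + 85·12 + 25·7 + 20·6 + 110·9 = €2365.
Optimal plan:
  Chico to Inland1: 20 TEU
  Chico to Inland3: 85 TEU
  Gary to Inland3: 45 TEU
  Fargo to Inland2: 110 TEU
Optimal cost = €1610.
Saving = 2365 − 1610 = €755.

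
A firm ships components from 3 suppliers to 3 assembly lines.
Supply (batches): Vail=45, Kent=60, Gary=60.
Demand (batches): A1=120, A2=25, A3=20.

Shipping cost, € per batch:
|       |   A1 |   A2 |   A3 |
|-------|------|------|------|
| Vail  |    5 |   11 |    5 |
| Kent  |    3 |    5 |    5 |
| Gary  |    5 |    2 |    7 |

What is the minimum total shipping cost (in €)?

630

Optimal allocation:
  Vail to A1: 25 batches
  Vail to A3: 20 batches
  Kent to A1: 60 batches
  Gary to A1: 35 batches
  Gary to A2: 25 batches
Total cost = €630.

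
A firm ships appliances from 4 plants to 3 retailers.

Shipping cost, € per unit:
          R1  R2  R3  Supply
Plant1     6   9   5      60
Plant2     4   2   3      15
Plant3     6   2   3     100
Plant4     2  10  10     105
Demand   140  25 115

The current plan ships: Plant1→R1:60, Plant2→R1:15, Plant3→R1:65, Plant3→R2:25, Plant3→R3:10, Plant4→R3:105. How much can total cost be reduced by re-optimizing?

Current plan cost = 60·6 + 15·4 + 65·6 + 25·2 + 10·3 + 105·10 = €1940.
Optimal plan:
  Plant1–R1: 20 units
  Plant1–R3: 40 units
  Plant2–R1: 15 units
  Plant3–R2: 25 units
  Plant3–R3: 75 units
  Plant4–R1: 105 units
Optimal cost = €865.
Saving = 1940 − 865 = €1075.

1075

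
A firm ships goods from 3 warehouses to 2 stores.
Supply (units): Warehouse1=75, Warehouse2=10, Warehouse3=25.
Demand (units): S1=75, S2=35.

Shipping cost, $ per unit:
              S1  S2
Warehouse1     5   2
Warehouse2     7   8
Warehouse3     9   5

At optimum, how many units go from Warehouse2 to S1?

Optimal shipments:
  Warehouse1 to S1: 65 × $5 = $325
  Warehouse1 to S2: 10 × $2 = $20
  Warehouse2 to S1: 10 × $7 = $70
  Warehouse3 to S2: 25 × $5 = $125
Total cost = $540.
So Warehouse2→S1 carries 10 units.

10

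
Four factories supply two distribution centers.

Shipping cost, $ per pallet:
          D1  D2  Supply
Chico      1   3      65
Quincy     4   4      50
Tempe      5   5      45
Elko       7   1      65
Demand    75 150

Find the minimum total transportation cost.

555

A cheapest plan:
  Chico–D1: 65 pallets
  Quincy–D1: 10 pallets
  Quincy–D2: 40 pallets
  Tempe–D2: 45 pallets
  Elko–D2: 65 pallets
Total cost = $555.
(Supply check: Chico ships 65; Quincy ships 50; Tempe ships 45; Elko ships 65.)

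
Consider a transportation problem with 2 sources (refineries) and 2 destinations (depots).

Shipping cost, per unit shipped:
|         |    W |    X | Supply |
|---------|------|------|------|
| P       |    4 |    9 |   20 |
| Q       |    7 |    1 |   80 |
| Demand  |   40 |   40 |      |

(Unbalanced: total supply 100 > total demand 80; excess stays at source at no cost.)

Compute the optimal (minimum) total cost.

260

Optimal allocation:
  P to W: 20 × 4 = 80
  Q to W: 20 × 7 = 140
  Q to X: 40 × 1 = 40
Total = 80 + 140 + 40 = 260.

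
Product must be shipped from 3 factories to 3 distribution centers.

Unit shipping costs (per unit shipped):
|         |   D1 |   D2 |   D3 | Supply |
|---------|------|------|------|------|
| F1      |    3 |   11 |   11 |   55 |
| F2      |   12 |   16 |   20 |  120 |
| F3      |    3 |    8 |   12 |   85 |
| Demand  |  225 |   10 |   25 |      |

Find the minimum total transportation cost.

2100

Optimal allocation:
  F1→D1: 30 × 3 = 90
  F1→D3: 25 × 11 = 275
  F2→D1: 110 × 12 = 1320
  F2→D2: 10 × 16 = 160
  F3→D1: 85 × 3 = 255
Total = 90 + 275 + 1320 + 160 + 255 = 2100.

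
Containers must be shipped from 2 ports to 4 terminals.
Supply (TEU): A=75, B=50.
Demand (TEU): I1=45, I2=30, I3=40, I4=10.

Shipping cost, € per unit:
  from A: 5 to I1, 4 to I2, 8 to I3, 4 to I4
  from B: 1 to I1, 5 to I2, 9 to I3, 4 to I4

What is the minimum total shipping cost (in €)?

525

Optimal allocation:
  A to I2: 30 × €4 = €120
  A to I3: 40 × €8 = €320
  A to I4: 5 × €4 = €20
  B to I1: 45 × €1 = €45
  B to I4: 5 × €4 = €20
Total = 120 + 320 + 20 + 45 + 20 = €525.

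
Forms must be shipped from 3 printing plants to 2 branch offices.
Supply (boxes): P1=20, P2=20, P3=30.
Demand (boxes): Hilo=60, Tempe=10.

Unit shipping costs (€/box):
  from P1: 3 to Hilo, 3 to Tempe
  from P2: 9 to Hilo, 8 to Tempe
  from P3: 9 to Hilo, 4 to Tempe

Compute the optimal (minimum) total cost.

460

One minimum-cost allocation:
  P1–Hilo: 20 × €3 = €60
  P2–Hilo: 20 × €9 = €180
  P3–Hilo: 20 × €9 = €180
  P3–Tempe: 10 × €4 = €40
Total = 60 + 180 + 180 + 40 = €460.
(Supply check: P1 ships 20; P2 ships 20; P3 ships 30.)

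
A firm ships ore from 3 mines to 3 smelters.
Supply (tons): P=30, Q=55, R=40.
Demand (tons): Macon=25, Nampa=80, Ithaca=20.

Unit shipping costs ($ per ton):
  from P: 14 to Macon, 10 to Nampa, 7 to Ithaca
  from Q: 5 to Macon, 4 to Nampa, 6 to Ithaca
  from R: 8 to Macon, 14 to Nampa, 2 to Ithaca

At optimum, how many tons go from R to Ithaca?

20

Solving gives:
  P–Nampa: 30 × $10 = $300
  Q–Macon: 5 × $5 = $25
  Q–Nampa: 50 × $4 = $200
  R–Macon: 20 × $8 = $160
  R–Ithaca: 20 × $2 = $40
Total cost = $725.
So R→Ithaca carries 20 tons.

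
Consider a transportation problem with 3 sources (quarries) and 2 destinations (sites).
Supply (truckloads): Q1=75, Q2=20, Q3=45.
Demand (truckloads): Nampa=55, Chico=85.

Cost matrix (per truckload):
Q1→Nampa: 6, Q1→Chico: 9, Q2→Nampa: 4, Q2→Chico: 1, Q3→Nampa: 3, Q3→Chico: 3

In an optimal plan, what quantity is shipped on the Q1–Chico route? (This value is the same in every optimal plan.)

Optimal shipments:
  Q1->Nampa: 55 × 6 = 330
  Q1->Chico: 20 × 9 = 180
  Q2->Chico: 20 × 1 = 20
  Q3->Chico: 45 × 3 = 135
Total cost = 665.
So Q1→Chico carries 20 truckloads.

20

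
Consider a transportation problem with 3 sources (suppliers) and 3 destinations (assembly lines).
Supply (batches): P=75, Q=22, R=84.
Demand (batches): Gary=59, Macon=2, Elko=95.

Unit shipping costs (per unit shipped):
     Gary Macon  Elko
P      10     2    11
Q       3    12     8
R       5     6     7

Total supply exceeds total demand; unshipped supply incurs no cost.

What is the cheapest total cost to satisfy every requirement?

One minimum-cost allocation:
  P to Macon: 2 batches
  P to Elko: 48 batches
  Q to Gary: 22 batches
  R to Gary: 37 batches
  R to Elko: 47 batches
Total cost = 1112.
(Supply check: P ships 50; Q ships 22; R ships 84.)

1112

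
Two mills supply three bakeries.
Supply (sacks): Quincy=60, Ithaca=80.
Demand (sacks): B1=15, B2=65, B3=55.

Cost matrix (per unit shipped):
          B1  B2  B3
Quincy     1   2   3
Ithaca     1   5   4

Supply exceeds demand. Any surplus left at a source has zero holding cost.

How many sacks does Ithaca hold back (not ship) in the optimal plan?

An optimal plan:
  Quincy->B2: 60 sacks
  Ithaca->B1: 15 sacks
  Ithaca->B2: 5 sacks
  Ithaca->B3: 55 sacks
Total cost = 380.
Ithaca ships 75 of its 80, leaving 5.

5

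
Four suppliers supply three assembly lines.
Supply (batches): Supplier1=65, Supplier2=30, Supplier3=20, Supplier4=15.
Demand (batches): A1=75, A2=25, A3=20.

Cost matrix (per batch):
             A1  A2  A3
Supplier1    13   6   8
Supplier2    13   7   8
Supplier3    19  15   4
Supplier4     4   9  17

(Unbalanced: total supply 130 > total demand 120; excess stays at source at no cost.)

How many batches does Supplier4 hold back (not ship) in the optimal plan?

0

An optimal plan:
  Supplier1–A1: 40 batches
  Supplier1–A2: 25 batches
  Supplier2–A1: 20 batches
  Supplier3–A3: 20 batches
  Supplier4–A1: 15 batches
Total cost = 1070.
Supplier4 ships 15 of its 15, leaving 0.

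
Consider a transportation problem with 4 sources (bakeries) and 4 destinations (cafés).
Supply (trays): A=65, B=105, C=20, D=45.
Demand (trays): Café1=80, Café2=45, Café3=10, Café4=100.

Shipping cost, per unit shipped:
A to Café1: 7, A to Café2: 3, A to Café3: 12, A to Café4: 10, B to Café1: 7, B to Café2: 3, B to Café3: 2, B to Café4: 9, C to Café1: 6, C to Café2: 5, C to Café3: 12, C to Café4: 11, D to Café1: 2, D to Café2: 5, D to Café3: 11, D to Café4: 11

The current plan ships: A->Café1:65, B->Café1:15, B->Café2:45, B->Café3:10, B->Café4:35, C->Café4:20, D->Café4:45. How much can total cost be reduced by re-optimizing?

Current plan cost = 65·7 + 15·7 + 45·3 + 10·2 + 35·9 + 20·11 + 45·11 = 1745.
Optimal plan:
  A to Café1: 15 × 7 = 105
  A to Café2: 45 × 3 = 135
  A to Café4: 5 × 10 = 50
  B to Café3: 10 × 2 = 20
  B to Café4: 95 × 9 = 855
  C to Café1: 20 × 6 = 120
  D to Café1: 45 × 2 = 90
Optimal cost = 1375.
Saving = 1745 − 1375 = 370.

370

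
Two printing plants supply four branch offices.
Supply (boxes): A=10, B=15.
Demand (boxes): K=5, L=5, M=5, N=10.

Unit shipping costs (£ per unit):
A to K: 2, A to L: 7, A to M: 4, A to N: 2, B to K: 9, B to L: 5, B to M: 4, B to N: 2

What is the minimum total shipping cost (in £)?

75

One minimum-cost allocation:
  A->K: 5 × £2 = £10
  A->M: 5 × £4 = £20
  B->L: 5 × £5 = £25
  B->N: 10 × £2 = £20
Total = 10 + 20 + 25 + 20 = £75.
(Supply check: A ships 10; B ships 15.)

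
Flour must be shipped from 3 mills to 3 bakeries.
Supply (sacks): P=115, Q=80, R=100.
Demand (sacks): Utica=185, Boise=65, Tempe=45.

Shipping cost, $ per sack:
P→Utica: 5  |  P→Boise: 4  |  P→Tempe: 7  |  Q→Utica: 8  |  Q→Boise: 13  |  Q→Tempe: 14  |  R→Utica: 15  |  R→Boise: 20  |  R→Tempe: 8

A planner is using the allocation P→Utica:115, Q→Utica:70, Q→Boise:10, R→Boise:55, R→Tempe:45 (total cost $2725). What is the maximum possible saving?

Current plan cost = 115·5 + 70·8 + 10·13 + 55·20 + 45·8 = $2725.
Optimal plan:
  P->Utica: 50 × $5 = $250
  P->Boise: 65 × $4 = $260
  Q->Utica: 80 × $8 = $640
  R->Utica: 55 × $15 = $825
  R->Tempe: 45 × $8 = $360
Optimal cost = $2335.
Saving = 2725 − 2335 = $390.

390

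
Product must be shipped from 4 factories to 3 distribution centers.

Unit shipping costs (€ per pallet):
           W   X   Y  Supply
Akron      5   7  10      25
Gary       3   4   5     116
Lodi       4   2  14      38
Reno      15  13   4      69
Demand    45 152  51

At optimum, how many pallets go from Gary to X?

96

Optimal shipments:
  Akron to W: 25 × €5 = €125
  Gary to W: 20 × €3 = €60
  Gary to X: 96 × €4 = €384
  Lodi to X: 38 × €2 = €76
  Reno to X: 18 × €13 = €234
  Reno to Y: 51 × €4 = €204
Total cost = €1083.
So Gary→X carries 96 pallets.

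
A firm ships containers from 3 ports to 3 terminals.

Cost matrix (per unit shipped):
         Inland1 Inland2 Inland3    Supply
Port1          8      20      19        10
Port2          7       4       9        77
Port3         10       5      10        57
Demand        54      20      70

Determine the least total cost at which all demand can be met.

Optimal allocation:
  Port1–Inland1: 10 TEU
  Port2–Inland1: 44 TEU
  Port2–Inland3: 33 TEU
  Port3–Inland2: 20 TEU
  Port3–Inland3: 37 TEU
Total cost = 1155.

1155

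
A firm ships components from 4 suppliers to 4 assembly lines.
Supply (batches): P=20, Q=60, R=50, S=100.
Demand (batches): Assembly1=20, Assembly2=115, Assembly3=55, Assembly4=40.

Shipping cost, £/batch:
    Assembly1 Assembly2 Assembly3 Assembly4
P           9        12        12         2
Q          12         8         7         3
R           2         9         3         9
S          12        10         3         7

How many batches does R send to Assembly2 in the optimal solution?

30

Optimal shipments:
  P->Assembly4: 20 batches
  Q->Assembly2: 40 batches
  Q->Assembly4: 20 batches
  R->Assembly1: 20 batches
  R->Assembly2: 30 batches
  S->Assembly2: 45 batches
  S->Assembly3: 55 batches
Total cost = £1345.
So R→Assembly2 carries 30 batches.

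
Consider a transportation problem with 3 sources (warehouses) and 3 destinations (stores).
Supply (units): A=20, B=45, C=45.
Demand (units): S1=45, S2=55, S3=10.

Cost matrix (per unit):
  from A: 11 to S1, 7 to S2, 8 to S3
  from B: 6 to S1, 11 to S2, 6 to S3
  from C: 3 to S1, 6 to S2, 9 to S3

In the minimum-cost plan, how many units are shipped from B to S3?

10

Solving gives:
  A->S2: 20 units
  B->S1: 35 units
  B->S3: 10 units
  C->S1: 10 units
  C->S2: 35 units
Total cost = 650.
So B→S3 carries 10 units.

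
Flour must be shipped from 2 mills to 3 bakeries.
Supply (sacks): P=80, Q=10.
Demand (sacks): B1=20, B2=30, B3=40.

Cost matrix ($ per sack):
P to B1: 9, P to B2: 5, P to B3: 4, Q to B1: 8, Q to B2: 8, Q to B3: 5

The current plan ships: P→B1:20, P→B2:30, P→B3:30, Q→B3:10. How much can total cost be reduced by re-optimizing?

Current plan cost = 20·9 + 30·5 + 30·4 + 10·5 = $500.
Optimal plan:
  P to B1: 10 × $9 = $90
  P to B2: 30 × $5 = $150
  P to B3: 40 × $4 = $160
  Q to B1: 10 × $8 = $80
Optimal cost = $480.
Saving = 500 − 480 = $20.

20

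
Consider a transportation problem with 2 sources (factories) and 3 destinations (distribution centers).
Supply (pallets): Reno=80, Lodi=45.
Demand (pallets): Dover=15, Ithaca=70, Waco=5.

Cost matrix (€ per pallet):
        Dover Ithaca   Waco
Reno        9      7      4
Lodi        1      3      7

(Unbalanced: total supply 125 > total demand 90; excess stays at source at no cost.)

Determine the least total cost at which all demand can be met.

405

One minimum-cost allocation:
  Reno->Ithaca: 40 × €7 = €280
  Reno->Waco: 5 × €4 = €20
  Lodi->Dover: 15 × €1 = €15
  Lodi->Ithaca: 30 × €3 = €90
Total = 280 + 20 + 15 + 90 = €405.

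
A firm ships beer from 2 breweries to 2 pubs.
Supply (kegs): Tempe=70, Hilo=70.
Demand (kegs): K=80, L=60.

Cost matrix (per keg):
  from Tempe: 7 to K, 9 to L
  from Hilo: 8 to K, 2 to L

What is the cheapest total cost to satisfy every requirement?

A cheapest plan:
  Tempe–K: 70 × 7 = 490
  Hilo–K: 10 × 8 = 80
  Hilo–L: 60 × 2 = 120
Total = 490 + 80 + 120 = 690.

690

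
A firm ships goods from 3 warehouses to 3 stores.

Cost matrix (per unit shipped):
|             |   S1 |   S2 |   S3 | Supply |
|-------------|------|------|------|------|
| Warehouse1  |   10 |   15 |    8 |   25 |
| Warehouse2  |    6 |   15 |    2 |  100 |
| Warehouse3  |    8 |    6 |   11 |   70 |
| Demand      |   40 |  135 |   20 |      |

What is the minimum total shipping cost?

1675

An optimal shipping plan:
  Warehouse1->S2: 25 × 15 = 375
  Warehouse2->S1: 40 × 6 = 240
  Warehouse2->S2: 40 × 15 = 600
  Warehouse2->S3: 20 × 2 = 40
  Warehouse3->S2: 70 × 6 = 420
Total = 375 + 240 + 600 + 40 + 420 = 1675.
(Supply check: Warehouse1 ships 25; Warehouse2 ships 100; Warehouse3 ships 70.)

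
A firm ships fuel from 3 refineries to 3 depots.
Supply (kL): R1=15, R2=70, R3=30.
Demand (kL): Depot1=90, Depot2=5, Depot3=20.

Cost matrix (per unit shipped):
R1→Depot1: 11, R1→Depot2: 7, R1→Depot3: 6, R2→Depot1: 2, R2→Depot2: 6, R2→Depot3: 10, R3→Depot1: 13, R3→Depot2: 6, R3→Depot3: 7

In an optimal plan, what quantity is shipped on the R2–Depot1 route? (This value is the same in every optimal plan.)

Solving gives:
  R1→Depot1: 15 kL
  R2→Depot1: 70 kL
  R3→Depot1: 5 kL
  R3→Depot2: 5 kL
  R3→Depot3: 20 kL
Total cost = 540.
So R2→Depot1 carries 70 kL.

70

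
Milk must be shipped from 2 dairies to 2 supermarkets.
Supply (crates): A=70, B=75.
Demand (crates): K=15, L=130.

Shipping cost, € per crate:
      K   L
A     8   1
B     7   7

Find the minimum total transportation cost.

595

A cheapest plan:
  A->L: 70 × €1 = €70
  B->K: 15 × €7 = €105
  B->L: 60 × €7 = €420
Total = 70 + 105 + 420 = €595.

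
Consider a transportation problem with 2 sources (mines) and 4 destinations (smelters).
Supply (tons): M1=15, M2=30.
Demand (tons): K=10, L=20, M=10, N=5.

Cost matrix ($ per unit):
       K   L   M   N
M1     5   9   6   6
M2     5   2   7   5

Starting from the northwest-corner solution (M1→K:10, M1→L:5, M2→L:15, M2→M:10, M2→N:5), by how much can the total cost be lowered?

45

Current plan cost = 10·5 + 5·9 + 15·2 + 10·7 + 5·5 = $220.
Optimal plan:
  M1→K: 5 × $5 = $25
  M1→M: 10 × $6 = $60
  M2→K: 5 × $5 = $25
  M2→L: 20 × $2 = $40
  M2→N: 5 × $5 = $25
Optimal cost = $175.
Saving = 220 − 175 = $45.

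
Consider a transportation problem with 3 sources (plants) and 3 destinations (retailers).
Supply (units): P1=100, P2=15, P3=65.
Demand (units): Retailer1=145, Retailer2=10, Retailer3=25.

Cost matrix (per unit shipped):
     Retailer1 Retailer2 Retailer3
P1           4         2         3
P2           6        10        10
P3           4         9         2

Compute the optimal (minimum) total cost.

A cheapest plan:
  P1→Retailer1: 90 × 4 = 360
  P1→Retailer2: 10 × 2 = 20
  P2→Retailer1: 15 × 6 = 90
  P3→Retailer1: 40 × 4 = 160
  P3→Retailer3: 25 × 2 = 50
Total = 360 + 20 + 90 + 160 + 50 = 680.

680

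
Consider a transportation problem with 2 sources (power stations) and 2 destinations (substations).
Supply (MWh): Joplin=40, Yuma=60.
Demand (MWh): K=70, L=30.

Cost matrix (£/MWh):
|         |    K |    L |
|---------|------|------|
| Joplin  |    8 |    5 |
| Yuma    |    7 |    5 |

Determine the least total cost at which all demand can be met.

650

A cheapest plan:
  Joplin to K: 10 × £8 = £80
  Joplin to L: 30 × £5 = £150
  Yuma to K: 60 × £7 = £420
Total = 80 + 150 + 420 = £650.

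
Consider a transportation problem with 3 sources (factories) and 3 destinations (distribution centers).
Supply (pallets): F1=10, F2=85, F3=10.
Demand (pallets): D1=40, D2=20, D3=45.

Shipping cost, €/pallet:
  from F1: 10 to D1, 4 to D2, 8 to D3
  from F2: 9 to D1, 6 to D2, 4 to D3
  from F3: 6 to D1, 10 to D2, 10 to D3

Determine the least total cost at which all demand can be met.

610

A cheapest plan:
  F1 to D2: 10 × €4 = €40
  F2 to D1: 30 × €9 = €270
  F2 to D2: 10 × €6 = €60
  F2 to D3: 45 × €4 = €180
  F3 to D1: 10 × €6 = €60
Total = 40 + 270 + 60 + 180 + 60 = €610.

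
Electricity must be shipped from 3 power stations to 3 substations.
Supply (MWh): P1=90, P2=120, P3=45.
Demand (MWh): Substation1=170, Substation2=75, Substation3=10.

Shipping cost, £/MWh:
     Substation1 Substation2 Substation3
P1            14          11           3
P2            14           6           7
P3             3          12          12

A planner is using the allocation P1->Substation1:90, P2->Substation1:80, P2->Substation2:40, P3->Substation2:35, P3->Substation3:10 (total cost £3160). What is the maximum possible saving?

795

Current plan cost = 90·14 + 80·14 + 40·6 + 35·12 + 10·12 = £3160.
Optimal plan:
  P1–Substation1: 80 MWh
  P1–Substation3: 10 MWh
  P2–Substation1: 45 MWh
  P2–Substation2: 75 MWh
  P3–Substation1: 45 MWh
Optimal cost = £2365.
Saving = 3160 − 2365 = £795.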